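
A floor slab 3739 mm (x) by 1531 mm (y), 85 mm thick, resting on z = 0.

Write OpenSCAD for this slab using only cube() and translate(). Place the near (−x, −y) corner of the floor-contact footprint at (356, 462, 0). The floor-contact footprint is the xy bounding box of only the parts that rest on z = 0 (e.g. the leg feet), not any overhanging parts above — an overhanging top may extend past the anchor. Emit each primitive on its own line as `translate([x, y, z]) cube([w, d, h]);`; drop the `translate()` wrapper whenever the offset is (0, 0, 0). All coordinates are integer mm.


translate([356, 462, 0]) cube([3739, 1531, 85]);


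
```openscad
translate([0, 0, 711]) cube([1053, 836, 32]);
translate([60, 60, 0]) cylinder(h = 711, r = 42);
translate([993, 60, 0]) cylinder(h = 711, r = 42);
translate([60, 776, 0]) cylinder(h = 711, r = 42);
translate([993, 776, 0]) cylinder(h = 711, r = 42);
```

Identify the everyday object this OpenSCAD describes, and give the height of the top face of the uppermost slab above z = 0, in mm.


A table. The table height is 743 mm.

A 1053×836×32 slab sits at z = 711 on four Ø84 mm round legs — a table. The top surface is at 711 + 32 = 743 mm.


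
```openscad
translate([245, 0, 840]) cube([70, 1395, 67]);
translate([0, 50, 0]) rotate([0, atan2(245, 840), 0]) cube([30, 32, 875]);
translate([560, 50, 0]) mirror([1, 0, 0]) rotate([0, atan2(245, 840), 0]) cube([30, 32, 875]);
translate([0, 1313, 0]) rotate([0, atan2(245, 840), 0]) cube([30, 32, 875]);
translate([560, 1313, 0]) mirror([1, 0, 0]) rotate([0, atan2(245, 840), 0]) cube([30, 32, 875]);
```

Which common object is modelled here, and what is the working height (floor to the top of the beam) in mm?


A sawhorse. The overall height is 907 mm.

A beam across two mirrored pairs of raked legs — a sawhorse. The beam's underside is at z = 840 (matching the legs' vertical rise in atan2(245, 840)) and the beam is 67 mm tall, so its top is at 840 + 67 = 907 mm. The raked legs top out at the beam's underside, so that is the highest point.


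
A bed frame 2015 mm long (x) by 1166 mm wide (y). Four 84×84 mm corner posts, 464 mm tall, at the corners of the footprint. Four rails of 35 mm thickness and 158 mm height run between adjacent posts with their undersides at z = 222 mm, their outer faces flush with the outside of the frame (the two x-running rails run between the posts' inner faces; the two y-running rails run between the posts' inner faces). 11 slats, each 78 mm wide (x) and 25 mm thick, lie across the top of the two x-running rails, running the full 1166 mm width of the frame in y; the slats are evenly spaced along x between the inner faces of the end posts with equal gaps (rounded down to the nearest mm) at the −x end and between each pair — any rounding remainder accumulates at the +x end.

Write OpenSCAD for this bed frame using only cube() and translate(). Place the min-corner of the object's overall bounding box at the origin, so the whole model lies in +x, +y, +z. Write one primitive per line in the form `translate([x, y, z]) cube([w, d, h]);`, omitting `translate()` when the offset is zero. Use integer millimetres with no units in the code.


cube([84, 84, 464]);
translate([0, 1082, 0]) cube([84, 84, 464]);
translate([1931, 0, 0]) cube([84, 84, 464]);
translate([1931, 1082, 0]) cube([84, 84, 464]);
translate([84, 0, 222]) cube([1847, 35, 158]);
translate([84, 1131, 222]) cube([1847, 35, 158]);
translate([0, 84, 222]) cube([35, 998, 158]);
translate([1980, 84, 222]) cube([35, 998, 158]);
translate([166, 0, 380]) cube([78, 1166, 25]);
translate([326, 0, 380]) cube([78, 1166, 25]);
translate([486, 0, 380]) cube([78, 1166, 25]);
translate([646, 0, 380]) cube([78, 1166, 25]);
translate([806, 0, 380]) cube([78, 1166, 25]);
translate([966, 0, 380]) cube([78, 1166, 25]);
translate([1126, 0, 380]) cube([78, 1166, 25]);
translate([1286, 0, 380]) cube([78, 1166, 25]);
translate([1446, 0, 380]) cube([78, 1166, 25]);
translate([1606, 0, 380]) cube([78, 1166, 25]);
translate([1766, 0, 380]) cube([78, 1166, 25]);


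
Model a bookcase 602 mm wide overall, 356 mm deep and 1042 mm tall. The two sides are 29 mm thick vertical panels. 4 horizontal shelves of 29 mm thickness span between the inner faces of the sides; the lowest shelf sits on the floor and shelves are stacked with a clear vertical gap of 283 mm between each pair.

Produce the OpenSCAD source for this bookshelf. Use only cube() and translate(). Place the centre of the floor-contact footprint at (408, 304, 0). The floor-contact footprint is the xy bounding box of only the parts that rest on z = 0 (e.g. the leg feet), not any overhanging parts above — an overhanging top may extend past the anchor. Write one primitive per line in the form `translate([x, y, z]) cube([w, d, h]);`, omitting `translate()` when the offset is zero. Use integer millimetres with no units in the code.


translate([107, 126, 0]) cube([29, 356, 1042]);
translate([680, 126, 0]) cube([29, 356, 1042]);
translate([136, 126, 0]) cube([544, 356, 29]);
translate([136, 126, 312]) cube([544, 356, 29]);
translate([136, 126, 624]) cube([544, 356, 29]);
translate([136, 126, 936]) cube([544, 356, 29]);


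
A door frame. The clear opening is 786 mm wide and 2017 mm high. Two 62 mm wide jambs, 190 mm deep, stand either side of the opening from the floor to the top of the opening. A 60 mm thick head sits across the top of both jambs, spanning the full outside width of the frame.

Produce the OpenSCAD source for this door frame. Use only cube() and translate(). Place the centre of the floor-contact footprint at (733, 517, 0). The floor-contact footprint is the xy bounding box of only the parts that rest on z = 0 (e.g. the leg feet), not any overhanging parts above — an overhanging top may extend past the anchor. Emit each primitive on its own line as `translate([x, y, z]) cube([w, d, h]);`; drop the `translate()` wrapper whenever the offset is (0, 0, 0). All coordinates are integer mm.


translate([278, 422, 0]) cube([62, 190, 2017]);
translate([1126, 422, 0]) cube([62, 190, 2017]);
translate([278, 422, 2017]) cube([910, 190, 60]);


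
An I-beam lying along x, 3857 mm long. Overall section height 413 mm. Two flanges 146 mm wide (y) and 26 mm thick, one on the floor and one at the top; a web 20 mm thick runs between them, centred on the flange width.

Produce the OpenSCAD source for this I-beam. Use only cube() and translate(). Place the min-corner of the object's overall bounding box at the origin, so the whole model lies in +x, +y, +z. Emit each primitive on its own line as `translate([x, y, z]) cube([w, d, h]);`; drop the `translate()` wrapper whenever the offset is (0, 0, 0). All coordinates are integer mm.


cube([3857, 146, 26]);
translate([0, 63, 26]) cube([3857, 20, 361]);
translate([0, 0, 387]) cube([3857, 146, 26]);


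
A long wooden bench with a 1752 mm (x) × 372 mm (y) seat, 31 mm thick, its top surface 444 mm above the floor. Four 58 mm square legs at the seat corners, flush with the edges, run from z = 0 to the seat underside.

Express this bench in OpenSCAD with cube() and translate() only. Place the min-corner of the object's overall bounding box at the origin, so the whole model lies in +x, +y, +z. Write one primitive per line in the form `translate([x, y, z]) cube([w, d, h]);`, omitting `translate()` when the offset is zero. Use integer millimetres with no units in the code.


translate([0, 0, 413]) cube([1752, 372, 31]);
cube([58, 58, 413]);
translate([0, 314, 0]) cube([58, 58, 413]);
translate([1694, 0, 0]) cube([58, 58, 413]);
translate([1694, 314, 0]) cube([58, 58, 413]);


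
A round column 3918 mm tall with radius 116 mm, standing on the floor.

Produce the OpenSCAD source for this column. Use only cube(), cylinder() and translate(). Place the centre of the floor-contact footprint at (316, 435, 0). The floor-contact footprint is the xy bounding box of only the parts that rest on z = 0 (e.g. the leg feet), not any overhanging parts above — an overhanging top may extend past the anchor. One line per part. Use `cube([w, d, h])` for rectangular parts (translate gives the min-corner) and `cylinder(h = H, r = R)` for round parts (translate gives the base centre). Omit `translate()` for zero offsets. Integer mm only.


translate([316, 435, 0]) cylinder(h = 3918, r = 116);


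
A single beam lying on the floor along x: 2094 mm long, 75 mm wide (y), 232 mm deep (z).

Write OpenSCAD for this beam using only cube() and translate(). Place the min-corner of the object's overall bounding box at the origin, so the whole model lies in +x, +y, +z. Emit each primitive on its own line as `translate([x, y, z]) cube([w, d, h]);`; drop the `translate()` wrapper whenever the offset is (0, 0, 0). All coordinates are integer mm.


cube([2094, 75, 232]);


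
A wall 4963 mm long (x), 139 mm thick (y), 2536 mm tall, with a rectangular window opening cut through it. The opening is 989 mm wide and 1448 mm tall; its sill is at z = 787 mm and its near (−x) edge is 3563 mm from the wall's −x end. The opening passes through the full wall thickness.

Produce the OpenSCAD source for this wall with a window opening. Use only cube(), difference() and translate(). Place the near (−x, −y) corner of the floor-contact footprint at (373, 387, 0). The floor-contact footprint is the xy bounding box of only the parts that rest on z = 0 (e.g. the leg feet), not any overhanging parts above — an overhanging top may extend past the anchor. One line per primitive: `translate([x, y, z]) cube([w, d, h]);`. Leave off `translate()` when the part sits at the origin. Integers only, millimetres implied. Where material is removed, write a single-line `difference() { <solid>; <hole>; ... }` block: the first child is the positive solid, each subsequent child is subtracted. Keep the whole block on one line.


difference() { translate([373, 387, 0]) cube([4963, 139, 2536]); translate([3936, 387, 787]) cube([989, 139, 1448]); }


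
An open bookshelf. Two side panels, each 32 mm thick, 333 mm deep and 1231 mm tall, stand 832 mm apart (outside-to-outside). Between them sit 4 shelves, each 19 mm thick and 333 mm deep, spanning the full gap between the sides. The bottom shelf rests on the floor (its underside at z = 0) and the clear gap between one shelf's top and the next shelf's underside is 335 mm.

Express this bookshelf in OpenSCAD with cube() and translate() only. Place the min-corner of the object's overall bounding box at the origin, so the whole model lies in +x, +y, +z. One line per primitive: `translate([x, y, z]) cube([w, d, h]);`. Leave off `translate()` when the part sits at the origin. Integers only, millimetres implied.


cube([32, 333, 1231]);
translate([800, 0, 0]) cube([32, 333, 1231]);
translate([32, 0, 0]) cube([768, 333, 19]);
translate([32, 0, 354]) cube([768, 333, 19]);
translate([32, 0, 708]) cube([768, 333, 19]);
translate([32, 0, 1062]) cube([768, 333, 19]);


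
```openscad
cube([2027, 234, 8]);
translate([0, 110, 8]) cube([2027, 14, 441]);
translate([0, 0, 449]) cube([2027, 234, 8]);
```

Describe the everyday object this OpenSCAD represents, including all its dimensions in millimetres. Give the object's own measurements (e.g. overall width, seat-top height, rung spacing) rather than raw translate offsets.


An I-beam lying along x, 2027 mm long. Overall section height 457 mm. Two flanges 234 mm wide (y) and 8 mm thick, one on the floor and one at the top; a web 14 mm thick runs between them, centred on the flange width.


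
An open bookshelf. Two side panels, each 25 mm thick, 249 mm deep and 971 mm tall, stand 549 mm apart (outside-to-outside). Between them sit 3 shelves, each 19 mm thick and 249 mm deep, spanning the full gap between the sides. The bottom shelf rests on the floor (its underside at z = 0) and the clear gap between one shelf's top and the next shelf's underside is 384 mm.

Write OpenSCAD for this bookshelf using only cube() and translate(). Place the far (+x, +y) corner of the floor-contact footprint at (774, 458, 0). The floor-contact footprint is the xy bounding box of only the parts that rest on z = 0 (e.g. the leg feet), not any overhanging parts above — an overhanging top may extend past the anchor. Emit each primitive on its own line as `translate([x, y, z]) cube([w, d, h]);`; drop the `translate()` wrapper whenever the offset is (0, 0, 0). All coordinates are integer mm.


translate([225, 209, 0]) cube([25, 249, 971]);
translate([749, 209, 0]) cube([25, 249, 971]);
translate([250, 209, 0]) cube([499, 249, 19]);
translate([250, 209, 403]) cube([499, 249, 19]);
translate([250, 209, 806]) cube([499, 249, 19]);


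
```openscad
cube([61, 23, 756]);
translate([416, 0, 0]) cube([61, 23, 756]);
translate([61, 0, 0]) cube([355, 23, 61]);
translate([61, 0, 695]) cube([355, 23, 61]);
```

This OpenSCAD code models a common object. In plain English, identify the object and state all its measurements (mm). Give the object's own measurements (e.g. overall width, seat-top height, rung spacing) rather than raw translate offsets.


A rectangular picture frame lying in the x–z plane (depth along y). The opening is 355 mm wide (x) by 634 mm tall (z), surrounded by a border 61 mm wide on all four sides. The frame is 23 mm deep and is made of two full-height vertical stiles with two horizontal rails fitted between them.


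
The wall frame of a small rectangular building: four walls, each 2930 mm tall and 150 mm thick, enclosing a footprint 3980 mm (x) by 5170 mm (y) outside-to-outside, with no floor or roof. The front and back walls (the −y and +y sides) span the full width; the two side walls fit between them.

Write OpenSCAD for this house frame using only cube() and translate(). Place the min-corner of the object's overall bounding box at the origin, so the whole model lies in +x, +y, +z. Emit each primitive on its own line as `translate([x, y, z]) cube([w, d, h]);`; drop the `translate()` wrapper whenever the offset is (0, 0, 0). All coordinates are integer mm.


cube([3980, 150, 2930]);
translate([0, 5020, 0]) cube([3980, 150, 2930]);
translate([0, 150, 0]) cube([150, 4870, 2930]);
translate([3830, 150, 0]) cube([150, 4870, 2930]);


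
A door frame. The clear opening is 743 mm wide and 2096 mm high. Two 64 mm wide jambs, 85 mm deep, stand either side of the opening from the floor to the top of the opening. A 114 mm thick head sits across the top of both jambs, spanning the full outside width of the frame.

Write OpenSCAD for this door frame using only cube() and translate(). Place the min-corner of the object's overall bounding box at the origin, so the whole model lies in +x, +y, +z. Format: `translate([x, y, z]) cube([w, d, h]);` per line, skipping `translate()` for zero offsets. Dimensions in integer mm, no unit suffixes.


cube([64, 85, 2096]);
translate([807, 0, 0]) cube([64, 85, 2096]);
translate([0, 0, 2096]) cube([871, 85, 114]);


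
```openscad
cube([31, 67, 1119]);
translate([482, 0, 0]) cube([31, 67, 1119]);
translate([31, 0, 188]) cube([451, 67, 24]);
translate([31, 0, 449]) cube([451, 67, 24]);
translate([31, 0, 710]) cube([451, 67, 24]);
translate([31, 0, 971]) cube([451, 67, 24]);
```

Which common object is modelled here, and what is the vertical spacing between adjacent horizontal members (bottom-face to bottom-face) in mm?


A ladder. The rung spacing is 261 mm.

Two tall 31×67 posts with 4 short bars between them — a ladder. Adjacent rungs sit at z = 188 and z = 449, so the spacing is 449 − 188 = 261 mm.


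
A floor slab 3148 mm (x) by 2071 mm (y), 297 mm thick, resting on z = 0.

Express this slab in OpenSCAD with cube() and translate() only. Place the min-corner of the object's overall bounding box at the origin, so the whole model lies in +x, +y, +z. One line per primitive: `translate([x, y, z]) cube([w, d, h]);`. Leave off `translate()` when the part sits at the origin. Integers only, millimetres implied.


cube([3148, 2071, 297]);


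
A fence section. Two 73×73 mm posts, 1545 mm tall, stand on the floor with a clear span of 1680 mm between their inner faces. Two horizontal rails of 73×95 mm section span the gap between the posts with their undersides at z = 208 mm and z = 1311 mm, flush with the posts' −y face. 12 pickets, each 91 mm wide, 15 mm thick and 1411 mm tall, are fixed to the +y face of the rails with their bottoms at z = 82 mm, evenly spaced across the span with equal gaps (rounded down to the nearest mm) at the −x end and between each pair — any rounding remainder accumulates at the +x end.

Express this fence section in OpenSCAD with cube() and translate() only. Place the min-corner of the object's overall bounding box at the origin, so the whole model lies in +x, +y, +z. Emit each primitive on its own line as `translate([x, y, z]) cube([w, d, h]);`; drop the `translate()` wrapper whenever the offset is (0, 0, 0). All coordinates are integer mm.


cube([73, 73, 1545]);
translate([1753, 0, 0]) cube([73, 73, 1545]);
translate([73, 0, 208]) cube([1680, 73, 95]);
translate([73, 0, 1311]) cube([1680, 73, 95]);
translate([118, 73, 82]) cube([91, 15, 1411]);
translate([254, 73, 82]) cube([91, 15, 1411]);
translate([390, 73, 82]) cube([91, 15, 1411]);
translate([526, 73, 82]) cube([91, 15, 1411]);
translate([662, 73, 82]) cube([91, 15, 1411]);
translate([798, 73, 82]) cube([91, 15, 1411]);
translate([934, 73, 82]) cube([91, 15, 1411]);
translate([1070, 73, 82]) cube([91, 15, 1411]);
translate([1206, 73, 82]) cube([91, 15, 1411]);
translate([1342, 73, 82]) cube([91, 15, 1411]);
translate([1478, 73, 82]) cube([91, 15, 1411]);
translate([1614, 73, 82]) cube([91, 15, 1411]);


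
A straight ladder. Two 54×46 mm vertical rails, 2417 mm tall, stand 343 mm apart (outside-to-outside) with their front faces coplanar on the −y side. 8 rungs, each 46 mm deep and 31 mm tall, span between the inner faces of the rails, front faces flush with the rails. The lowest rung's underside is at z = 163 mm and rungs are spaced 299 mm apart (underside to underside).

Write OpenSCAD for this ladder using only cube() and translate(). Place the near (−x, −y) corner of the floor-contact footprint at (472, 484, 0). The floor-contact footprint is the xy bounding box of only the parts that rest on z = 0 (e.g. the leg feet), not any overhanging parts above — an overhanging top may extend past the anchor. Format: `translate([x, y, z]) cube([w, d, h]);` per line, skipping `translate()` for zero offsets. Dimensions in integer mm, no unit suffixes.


translate([472, 484, 0]) cube([54, 46, 2417]);
translate([761, 484, 0]) cube([54, 46, 2417]);
translate([526, 484, 163]) cube([235, 46, 31]);
translate([526, 484, 462]) cube([235, 46, 31]);
translate([526, 484, 761]) cube([235, 46, 31]);
translate([526, 484, 1060]) cube([235, 46, 31]);
translate([526, 484, 1359]) cube([235, 46, 31]);
translate([526, 484, 1658]) cube([235, 46, 31]);
translate([526, 484, 1957]) cube([235, 46, 31]);
translate([526, 484, 2256]) cube([235, 46, 31]);


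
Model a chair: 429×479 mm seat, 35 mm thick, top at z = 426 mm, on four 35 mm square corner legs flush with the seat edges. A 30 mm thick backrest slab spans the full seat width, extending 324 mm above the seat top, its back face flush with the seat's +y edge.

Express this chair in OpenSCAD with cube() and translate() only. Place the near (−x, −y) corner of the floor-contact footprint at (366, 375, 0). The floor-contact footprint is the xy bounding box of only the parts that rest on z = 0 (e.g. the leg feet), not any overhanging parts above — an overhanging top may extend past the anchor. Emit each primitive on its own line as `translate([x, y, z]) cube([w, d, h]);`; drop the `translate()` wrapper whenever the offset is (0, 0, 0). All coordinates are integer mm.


translate([366, 375, 391]) cube([429, 479, 35]);
translate([366, 375, 0]) cube([35, 35, 391]);
translate([760, 375, 0]) cube([35, 35, 391]);
translate([366, 819, 0]) cube([35, 35, 391]);
translate([760, 819, 0]) cube([35, 35, 391]);
translate([366, 824, 426]) cube([429, 30, 324]);


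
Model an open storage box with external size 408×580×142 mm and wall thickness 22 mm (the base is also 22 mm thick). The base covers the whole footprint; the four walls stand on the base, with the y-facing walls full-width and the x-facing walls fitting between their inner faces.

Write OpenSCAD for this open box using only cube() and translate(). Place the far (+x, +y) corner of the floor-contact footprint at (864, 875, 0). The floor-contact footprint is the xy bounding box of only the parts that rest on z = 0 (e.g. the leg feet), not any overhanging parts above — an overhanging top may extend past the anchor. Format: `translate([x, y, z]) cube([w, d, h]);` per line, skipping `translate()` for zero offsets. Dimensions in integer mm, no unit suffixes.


translate([456, 295, 0]) cube([408, 580, 22]);
translate([456, 295, 22]) cube([408, 22, 120]);
translate([456, 853, 22]) cube([408, 22, 120]);
translate([456, 317, 22]) cube([22, 536, 120]);
translate([842, 317, 22]) cube([22, 536, 120]);


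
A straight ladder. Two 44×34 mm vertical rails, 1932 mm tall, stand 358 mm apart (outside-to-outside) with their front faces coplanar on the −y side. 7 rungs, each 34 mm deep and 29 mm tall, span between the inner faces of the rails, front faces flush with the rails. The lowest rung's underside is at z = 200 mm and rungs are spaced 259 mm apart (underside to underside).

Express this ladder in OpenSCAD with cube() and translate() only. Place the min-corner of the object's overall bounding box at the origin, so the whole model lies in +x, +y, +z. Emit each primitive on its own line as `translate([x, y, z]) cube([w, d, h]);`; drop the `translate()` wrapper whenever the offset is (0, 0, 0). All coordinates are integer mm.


cube([44, 34, 1932]);
translate([314, 0, 0]) cube([44, 34, 1932]);
translate([44, 0, 200]) cube([270, 34, 29]);
translate([44, 0, 459]) cube([270, 34, 29]);
translate([44, 0, 718]) cube([270, 34, 29]);
translate([44, 0, 977]) cube([270, 34, 29]);
translate([44, 0, 1236]) cube([270, 34, 29]);
translate([44, 0, 1495]) cube([270, 34, 29]);
translate([44, 0, 1754]) cube([270, 34, 29]);


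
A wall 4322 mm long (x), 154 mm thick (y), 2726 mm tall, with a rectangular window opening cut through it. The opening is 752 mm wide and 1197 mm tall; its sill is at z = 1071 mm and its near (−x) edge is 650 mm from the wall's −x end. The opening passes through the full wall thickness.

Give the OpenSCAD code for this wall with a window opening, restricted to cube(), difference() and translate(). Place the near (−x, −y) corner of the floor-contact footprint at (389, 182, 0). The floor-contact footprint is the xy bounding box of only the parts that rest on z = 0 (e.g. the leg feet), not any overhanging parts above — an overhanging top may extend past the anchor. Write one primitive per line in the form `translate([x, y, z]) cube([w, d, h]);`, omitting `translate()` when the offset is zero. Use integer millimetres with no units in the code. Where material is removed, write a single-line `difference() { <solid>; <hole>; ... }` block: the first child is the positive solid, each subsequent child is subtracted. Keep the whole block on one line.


difference() { translate([389, 182, 0]) cube([4322, 154, 2726]); translate([1039, 182, 1071]) cube([752, 154, 1197]); }


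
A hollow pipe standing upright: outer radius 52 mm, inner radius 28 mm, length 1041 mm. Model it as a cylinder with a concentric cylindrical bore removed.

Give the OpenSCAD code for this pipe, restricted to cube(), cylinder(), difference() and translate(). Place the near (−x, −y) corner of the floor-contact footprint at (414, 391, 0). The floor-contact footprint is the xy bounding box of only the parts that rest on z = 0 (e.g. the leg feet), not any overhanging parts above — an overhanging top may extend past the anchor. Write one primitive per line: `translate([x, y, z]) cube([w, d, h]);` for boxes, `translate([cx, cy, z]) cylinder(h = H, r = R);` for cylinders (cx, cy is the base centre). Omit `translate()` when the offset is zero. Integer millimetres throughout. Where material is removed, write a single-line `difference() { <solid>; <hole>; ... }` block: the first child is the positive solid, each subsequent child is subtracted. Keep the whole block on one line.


difference() { translate([466, 443, 0]) cylinder(h = 1041, r = 52); translate([466, 443, 0]) cylinder(h = 1041, r = 28); }


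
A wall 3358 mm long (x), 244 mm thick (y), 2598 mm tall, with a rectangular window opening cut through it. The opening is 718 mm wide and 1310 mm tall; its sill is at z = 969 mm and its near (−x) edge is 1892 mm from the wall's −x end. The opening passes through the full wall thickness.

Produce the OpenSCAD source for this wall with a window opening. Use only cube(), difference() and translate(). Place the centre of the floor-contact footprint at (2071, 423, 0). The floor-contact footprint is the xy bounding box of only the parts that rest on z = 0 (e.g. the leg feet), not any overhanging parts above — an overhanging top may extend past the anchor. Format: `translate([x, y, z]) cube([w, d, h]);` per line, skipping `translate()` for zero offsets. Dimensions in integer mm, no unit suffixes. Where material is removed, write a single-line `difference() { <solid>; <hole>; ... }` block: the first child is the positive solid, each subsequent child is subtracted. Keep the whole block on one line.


difference() { translate([392, 301, 0]) cube([3358, 244, 2598]); translate([2284, 301, 969]) cube([718, 244, 1310]); }


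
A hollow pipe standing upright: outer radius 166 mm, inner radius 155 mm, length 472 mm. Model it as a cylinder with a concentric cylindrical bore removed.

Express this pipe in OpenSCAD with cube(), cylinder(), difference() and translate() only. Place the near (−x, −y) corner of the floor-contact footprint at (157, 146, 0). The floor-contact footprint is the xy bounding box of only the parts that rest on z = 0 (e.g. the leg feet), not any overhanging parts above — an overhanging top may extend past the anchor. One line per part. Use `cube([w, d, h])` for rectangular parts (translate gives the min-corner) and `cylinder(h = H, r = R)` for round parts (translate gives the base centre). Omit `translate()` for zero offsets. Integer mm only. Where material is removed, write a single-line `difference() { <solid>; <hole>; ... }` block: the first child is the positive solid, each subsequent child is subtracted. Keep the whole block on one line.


difference() { translate([323, 312, 0]) cylinder(h = 472, r = 166); translate([323, 312, 0]) cylinder(h = 472, r = 155); }


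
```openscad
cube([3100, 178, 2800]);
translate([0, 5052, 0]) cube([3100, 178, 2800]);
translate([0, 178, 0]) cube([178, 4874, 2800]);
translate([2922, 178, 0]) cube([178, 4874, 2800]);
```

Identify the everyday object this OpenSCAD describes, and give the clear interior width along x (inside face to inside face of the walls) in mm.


A house (or room) frame. The interior width is 2744 mm.

Four 2800 mm walls enclosing a rectangle with no floor or roof — a room or house frame. Outside width is 3100 mm and wall thickness is 178 mm, so the interior width is 3100 − 2 × 178 = 2744 mm.


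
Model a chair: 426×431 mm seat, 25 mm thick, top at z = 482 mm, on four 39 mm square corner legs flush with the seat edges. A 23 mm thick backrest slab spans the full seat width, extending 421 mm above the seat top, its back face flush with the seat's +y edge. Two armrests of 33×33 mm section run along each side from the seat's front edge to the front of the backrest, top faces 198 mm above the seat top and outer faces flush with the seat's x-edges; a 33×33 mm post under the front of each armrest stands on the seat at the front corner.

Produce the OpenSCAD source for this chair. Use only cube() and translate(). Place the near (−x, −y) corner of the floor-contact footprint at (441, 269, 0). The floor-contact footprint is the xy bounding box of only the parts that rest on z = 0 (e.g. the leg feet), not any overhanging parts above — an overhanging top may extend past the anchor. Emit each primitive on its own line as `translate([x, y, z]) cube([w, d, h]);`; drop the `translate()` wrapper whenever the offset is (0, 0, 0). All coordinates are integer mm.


// leg_h = 482 - 25 = 457
// arm post h = 198 - 33 = 165
translate([441, 269, 457]) cube([426, 431, 25]);
translate([441, 269, 0]) cube([39, 39, 457]);
translate([828, 269, 0]) cube([39, 39, 457]);
translate([441, 661, 0]) cube([39, 39, 457]);
translate([828, 661, 0]) cube([39, 39, 457]);
translate([441, 677, 482]) cube([426, 23, 421]);
translate([441, 269, 647]) cube([33, 408, 33]);
translate([834, 269, 647]) cube([33, 408, 33]);
translate([441, 269, 482]) cube([33, 33, 165]);
translate([834, 269, 482]) cube([33, 33, 165]);


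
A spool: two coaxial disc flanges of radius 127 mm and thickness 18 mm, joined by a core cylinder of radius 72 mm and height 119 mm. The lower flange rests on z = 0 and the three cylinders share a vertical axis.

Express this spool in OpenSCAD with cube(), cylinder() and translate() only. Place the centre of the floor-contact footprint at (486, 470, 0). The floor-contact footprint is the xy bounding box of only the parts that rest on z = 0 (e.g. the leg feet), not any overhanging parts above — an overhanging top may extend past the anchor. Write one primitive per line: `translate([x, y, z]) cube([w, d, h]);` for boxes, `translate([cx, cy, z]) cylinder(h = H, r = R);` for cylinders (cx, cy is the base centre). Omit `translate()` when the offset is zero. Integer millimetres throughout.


translate([486, 470, 0]) cylinder(h = 18, r = 127);
translate([486, 470, 18]) cylinder(h = 119, r = 72);
translate([486, 470, 137]) cylinder(h = 18, r = 127);


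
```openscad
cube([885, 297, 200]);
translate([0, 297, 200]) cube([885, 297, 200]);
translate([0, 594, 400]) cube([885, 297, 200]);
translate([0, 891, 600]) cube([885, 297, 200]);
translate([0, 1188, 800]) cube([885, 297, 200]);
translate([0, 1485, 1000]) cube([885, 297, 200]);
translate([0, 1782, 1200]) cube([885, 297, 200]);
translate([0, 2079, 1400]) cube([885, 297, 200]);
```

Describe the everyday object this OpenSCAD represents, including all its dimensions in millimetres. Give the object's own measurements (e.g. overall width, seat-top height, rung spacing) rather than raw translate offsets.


A straight staircase of 8 solid steps. Each step is 885 mm wide (x), 297 mm deep (y, the going) and 200 mm tall (the rise). The first step rests on the floor; each subsequent step sits one going further in +y and one rise higher in +z, directly behind and above the previous step with no overlap.


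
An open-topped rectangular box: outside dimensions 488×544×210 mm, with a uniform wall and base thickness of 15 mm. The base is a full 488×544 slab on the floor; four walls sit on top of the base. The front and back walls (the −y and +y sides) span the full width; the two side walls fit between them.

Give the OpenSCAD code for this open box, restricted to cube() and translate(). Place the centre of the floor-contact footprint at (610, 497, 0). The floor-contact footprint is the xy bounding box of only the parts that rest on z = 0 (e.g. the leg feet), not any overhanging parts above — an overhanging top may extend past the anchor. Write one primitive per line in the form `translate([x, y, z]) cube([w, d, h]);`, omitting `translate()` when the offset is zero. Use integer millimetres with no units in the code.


translate([366, 225, 0]) cube([488, 544, 15]);
translate([366, 225, 15]) cube([488, 15, 195]);
translate([366, 754, 15]) cube([488, 15, 195]);
translate([366, 240, 15]) cube([15, 514, 195]);
translate([839, 240, 15]) cube([15, 514, 195]);


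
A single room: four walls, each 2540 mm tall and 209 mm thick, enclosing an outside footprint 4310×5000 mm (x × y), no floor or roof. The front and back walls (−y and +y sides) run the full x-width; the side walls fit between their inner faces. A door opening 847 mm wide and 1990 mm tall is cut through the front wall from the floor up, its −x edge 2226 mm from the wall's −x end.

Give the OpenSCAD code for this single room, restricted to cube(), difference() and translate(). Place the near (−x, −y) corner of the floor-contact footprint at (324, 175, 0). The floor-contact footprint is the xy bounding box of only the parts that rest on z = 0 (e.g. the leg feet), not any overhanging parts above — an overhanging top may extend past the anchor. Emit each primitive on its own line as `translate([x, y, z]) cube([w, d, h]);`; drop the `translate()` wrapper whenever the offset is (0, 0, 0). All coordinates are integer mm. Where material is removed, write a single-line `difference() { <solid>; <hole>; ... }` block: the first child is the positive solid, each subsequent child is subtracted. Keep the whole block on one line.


difference() { translate([324, 175, 0]) cube([4310, 209, 2540]); translate([2550, 175, 0]) cube([847, 209, 1990]); }
translate([324, 4966, 0]) cube([4310, 209, 2540]);
translate([324, 384, 0]) cube([209, 4582, 2540]);
translate([4425, 384, 0]) cube([209, 4582, 2540]);


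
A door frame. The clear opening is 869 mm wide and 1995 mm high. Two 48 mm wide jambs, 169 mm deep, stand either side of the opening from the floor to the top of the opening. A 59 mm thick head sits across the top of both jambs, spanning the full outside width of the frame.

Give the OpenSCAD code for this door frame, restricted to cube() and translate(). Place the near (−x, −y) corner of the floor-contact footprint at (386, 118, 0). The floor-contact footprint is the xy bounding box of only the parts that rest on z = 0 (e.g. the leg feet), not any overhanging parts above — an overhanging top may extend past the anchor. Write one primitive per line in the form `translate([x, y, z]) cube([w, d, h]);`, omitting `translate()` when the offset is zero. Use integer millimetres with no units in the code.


translate([386, 118, 0]) cube([48, 169, 1995]);
translate([1303, 118, 0]) cube([48, 169, 1995]);
translate([386, 118, 1995]) cube([965, 169, 59]);


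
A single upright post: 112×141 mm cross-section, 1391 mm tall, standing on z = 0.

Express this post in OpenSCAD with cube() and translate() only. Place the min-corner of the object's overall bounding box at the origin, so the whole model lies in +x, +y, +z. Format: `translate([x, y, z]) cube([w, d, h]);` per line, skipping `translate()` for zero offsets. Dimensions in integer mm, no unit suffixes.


cube([112, 141, 1391]);


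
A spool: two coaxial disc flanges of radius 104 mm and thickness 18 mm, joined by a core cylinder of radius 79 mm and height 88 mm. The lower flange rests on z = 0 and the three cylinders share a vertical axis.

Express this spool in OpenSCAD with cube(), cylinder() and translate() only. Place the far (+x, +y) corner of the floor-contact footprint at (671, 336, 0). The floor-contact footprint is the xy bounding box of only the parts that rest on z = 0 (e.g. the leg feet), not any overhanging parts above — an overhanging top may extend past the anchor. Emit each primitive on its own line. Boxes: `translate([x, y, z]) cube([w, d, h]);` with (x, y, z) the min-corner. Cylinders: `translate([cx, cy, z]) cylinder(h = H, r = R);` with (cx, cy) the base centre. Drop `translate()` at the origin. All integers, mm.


translate([567, 232, 0]) cylinder(h = 18, r = 104);
translate([567, 232, 18]) cylinder(h = 88, r = 79);
translate([567, 232, 106]) cylinder(h = 18, r = 104);


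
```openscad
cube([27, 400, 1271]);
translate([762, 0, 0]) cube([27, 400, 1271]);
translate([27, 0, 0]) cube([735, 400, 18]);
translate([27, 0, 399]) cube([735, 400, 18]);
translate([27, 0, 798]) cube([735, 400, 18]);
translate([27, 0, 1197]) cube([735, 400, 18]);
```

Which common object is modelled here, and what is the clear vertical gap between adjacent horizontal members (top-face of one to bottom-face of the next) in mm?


A bookshelf. The clear shelf gap is 381 mm.

Two tall side panels with 4 horizontal boards between them — a bookshelf. The first two shelf undersides are at z = 0 and z = 399; with shelf thickness 18, the clear gap is 399 − 0 − 18 = 381 mm.


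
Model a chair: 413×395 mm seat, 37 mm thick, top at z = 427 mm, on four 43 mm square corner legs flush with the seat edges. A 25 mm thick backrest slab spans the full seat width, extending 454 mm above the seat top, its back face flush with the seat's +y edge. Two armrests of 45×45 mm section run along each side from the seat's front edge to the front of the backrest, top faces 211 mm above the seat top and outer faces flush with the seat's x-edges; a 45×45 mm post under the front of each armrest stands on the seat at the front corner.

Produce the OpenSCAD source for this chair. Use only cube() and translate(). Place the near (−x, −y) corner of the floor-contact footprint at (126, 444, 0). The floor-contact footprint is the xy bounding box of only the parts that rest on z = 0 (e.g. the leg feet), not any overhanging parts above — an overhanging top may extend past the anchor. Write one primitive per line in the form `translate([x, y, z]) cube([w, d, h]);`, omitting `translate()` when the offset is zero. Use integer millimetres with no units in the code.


translate([126, 444, 390]) cube([413, 395, 37]);
translate([126, 444, 0]) cube([43, 43, 390]);
translate([496, 444, 0]) cube([43, 43, 390]);
translate([126, 796, 0]) cube([43, 43, 390]);
translate([496, 796, 0]) cube([43, 43, 390]);
translate([126, 814, 427]) cube([413, 25, 454]);
translate([126, 444, 593]) cube([45, 370, 45]);
translate([494, 444, 593]) cube([45, 370, 45]);
translate([126, 444, 427]) cube([45, 45, 166]);
translate([494, 444, 427]) cube([45, 45, 166]);


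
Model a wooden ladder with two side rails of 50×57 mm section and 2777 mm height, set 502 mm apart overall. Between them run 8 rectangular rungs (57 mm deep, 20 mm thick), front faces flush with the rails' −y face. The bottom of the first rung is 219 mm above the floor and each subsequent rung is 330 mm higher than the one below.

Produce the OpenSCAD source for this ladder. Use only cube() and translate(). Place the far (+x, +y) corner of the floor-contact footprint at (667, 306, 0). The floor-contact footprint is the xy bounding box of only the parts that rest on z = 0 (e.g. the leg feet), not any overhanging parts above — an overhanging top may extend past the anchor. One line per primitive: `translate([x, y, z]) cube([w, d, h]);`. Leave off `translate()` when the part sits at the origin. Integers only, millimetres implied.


translate([165, 249, 0]) cube([50, 57, 2777]);
translate([617, 249, 0]) cube([50, 57, 2777]);
translate([215, 249, 219]) cube([402, 57, 20]);
translate([215, 249, 549]) cube([402, 57, 20]);
translate([215, 249, 879]) cube([402, 57, 20]);
translate([215, 249, 1209]) cube([402, 57, 20]);
translate([215, 249, 1539]) cube([402, 57, 20]);
translate([215, 249, 1869]) cube([402, 57, 20]);
translate([215, 249, 2199]) cube([402, 57, 20]);
translate([215, 249, 2529]) cube([402, 57, 20]);


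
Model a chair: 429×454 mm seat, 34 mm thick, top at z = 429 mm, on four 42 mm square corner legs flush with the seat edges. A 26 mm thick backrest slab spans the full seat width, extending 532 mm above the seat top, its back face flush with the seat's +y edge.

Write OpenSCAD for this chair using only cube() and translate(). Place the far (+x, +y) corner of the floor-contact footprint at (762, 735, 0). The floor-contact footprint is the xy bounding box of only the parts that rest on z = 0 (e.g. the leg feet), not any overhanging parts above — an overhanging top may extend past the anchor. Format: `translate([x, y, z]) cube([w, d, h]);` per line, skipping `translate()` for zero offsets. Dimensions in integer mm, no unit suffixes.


translate([333, 281, 395]) cube([429, 454, 34]);
translate([333, 281, 0]) cube([42, 42, 395]);
translate([720, 281, 0]) cube([42, 42, 395]);
translate([333, 693, 0]) cube([42, 42, 395]);
translate([720, 693, 0]) cube([42, 42, 395]);
translate([333, 709, 429]) cube([429, 26, 532]);


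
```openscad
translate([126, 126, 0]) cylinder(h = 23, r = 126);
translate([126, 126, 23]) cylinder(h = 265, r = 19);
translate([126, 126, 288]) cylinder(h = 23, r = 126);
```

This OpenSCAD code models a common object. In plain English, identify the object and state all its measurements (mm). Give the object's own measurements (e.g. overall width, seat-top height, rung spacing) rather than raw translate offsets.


A spool: two coaxial disc flanges of radius 126 mm and thickness 23 mm, joined by a core cylinder of radius 19 mm and height 265 mm. The lower flange rests on z = 0 and the three cylinders share a vertical axis.
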